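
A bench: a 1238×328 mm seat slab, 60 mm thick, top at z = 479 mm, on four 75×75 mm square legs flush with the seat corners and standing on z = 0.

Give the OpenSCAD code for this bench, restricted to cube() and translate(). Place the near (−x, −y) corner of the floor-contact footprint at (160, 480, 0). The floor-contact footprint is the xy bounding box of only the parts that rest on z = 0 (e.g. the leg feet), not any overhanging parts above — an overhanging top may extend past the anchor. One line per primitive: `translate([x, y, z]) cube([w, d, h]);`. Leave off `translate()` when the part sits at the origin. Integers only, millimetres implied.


// leg_h = 479 − 60 = 419
translate([160, 480, 419]) cube([1238, 328, 60]);
translate([160, 480, 0]) cube([75, 75, 419]);
translate([160, 733, 0]) cube([75, 75, 419]);
translate([1323, 480, 0]) cube([75, 75, 419]);
translate([1323, 733, 0]) cube([75, 75, 419]);


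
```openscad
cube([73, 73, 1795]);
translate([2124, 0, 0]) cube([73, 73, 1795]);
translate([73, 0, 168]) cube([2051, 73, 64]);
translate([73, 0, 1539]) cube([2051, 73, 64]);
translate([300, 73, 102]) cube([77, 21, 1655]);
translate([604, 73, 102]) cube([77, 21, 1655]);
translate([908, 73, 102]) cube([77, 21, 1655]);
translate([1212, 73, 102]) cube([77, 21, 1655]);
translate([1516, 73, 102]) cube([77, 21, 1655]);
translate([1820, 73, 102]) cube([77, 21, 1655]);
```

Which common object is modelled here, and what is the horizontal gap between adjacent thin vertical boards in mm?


A fence section. The picket gap is 227 mm.

Two posts, two rails, 6 pickets — a fence section. Span 2051 mm holds 6 pickets of 77 mm with 7 equal gaps: ⌊(2051 − 6·77) / 7⌋ = 227 mm.


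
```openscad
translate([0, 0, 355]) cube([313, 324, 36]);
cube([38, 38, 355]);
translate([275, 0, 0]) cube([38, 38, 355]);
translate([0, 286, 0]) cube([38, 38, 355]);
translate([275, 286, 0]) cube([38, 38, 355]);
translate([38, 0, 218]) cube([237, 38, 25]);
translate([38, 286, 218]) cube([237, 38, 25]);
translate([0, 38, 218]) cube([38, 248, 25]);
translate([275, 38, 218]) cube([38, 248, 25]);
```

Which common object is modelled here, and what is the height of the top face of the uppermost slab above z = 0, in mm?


A stool. The seat height is 391 mm.

A 313×324×36 slab at z = 355 on four corner posts — a stool. The seat top is 355 + 36 = 391 mm.


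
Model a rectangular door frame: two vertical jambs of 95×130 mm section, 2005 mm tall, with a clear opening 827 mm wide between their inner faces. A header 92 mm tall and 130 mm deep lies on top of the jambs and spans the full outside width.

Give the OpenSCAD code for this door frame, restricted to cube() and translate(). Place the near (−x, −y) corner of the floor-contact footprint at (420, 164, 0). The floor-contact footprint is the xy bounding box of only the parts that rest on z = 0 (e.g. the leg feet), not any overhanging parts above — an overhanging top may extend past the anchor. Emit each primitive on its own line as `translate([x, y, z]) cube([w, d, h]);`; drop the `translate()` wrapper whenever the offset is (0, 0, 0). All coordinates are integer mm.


translate([420, 164, 0]) cube([95, 130, 2005]);
translate([1342, 164, 0]) cube([95, 130, 2005]);
translate([420, 164, 2005]) cube([1017, 130, 92]);


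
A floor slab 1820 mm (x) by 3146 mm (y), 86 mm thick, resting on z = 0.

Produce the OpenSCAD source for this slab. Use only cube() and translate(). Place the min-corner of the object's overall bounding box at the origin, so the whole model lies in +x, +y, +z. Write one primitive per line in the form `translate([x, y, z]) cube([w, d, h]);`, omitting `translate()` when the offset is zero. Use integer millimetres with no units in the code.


cube([1820, 3146, 86]);


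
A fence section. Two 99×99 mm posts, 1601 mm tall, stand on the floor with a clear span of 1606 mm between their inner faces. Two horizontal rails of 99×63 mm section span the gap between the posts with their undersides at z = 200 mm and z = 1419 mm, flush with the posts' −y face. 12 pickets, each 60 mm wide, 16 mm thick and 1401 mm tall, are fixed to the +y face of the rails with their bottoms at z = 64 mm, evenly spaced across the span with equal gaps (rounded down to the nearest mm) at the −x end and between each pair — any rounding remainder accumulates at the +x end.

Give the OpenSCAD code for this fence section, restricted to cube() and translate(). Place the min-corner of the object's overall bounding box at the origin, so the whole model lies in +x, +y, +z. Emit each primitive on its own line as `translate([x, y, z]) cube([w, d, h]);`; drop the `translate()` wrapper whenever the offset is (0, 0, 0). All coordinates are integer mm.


cube([99, 99, 1601]);
translate([1705, 0, 0]) cube([99, 99, 1601]);
translate([99, 0, 200]) cube([1606, 99, 63]);
translate([99, 0, 1419]) cube([1606, 99, 63]);
translate([167, 99, 64]) cube([60, 16, 1401]);
translate([295, 99, 64]) cube([60, 16, 1401]);
translate([423, 99, 64]) cube([60, 16, 1401]);
translate([551, 99, 64]) cube([60, 16, 1401]);
translate([679, 99, 64]) cube([60, 16, 1401]);
translate([807, 99, 64]) cube([60, 16, 1401]);
translate([935, 99, 64]) cube([60, 16, 1401]);
translate([1063, 99, 64]) cube([60, 16, 1401]);
translate([1191, 99, 64]) cube([60, 16, 1401]);
translate([1319, 99, 64]) cube([60, 16, 1401]);
translate([1447, 99, 64]) cube([60, 16, 1401]);
translate([1575, 99, 64]) cube([60, 16, 1401]);


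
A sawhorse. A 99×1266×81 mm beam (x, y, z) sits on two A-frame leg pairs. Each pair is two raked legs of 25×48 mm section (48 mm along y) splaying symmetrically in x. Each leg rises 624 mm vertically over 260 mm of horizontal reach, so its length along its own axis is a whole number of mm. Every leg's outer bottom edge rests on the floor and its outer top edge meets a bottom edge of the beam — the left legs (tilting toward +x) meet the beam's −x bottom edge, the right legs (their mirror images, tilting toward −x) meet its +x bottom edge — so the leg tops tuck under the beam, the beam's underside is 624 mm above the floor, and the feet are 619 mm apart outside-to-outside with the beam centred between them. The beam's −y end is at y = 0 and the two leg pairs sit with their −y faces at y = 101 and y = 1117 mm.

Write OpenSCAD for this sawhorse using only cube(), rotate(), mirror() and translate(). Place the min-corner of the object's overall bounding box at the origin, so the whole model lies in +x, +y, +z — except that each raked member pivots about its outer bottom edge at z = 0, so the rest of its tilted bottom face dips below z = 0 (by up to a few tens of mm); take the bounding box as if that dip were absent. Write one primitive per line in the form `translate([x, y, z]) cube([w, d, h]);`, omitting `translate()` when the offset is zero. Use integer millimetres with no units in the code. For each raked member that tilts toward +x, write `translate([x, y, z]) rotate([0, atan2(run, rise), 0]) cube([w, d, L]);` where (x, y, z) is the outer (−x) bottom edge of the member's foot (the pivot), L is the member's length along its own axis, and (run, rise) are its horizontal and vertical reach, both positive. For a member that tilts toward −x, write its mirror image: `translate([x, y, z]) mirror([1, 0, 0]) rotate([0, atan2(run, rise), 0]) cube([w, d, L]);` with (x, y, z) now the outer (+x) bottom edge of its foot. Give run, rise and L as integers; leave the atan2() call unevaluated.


// leg length = √(260² + 624²) = 676
// right-leg outer foot x = 2·260 + 99 = 619
// beam min-corner = (260, 0, 624)
translate([260, 0, 624]) cube([99, 1266, 81]);
translate([0, 101, 0]) rotate([0, atan2(260, 624), 0]) cube([25, 48, 676]);
translate([619, 101, 0]) mirror([1, 0, 0]) rotate([0, atan2(260, 624), 0]) cube([25, 48, 676]);
translate([0, 1117, 0]) rotate([0, atan2(260, 624), 0]) cube([25, 48, 676]);
translate([619, 1117, 0]) mirror([1, 0, 0]) rotate([0, atan2(260, 624), 0]) cube([25, 48, 676]);


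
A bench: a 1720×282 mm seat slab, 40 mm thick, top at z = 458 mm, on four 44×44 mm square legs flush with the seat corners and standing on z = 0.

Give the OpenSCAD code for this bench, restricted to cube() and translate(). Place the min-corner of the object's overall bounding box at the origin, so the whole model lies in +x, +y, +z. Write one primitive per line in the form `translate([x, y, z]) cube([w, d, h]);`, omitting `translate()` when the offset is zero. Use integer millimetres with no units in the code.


translate([0, 0, 418]) cube([1720, 282, 40]);
cube([44, 44, 418]);
translate([0, 238, 0]) cube([44, 44, 418]);
translate([1676, 0, 0]) cube([44, 44, 418]);
translate([1676, 238, 0]) cube([44, 44, 418]);


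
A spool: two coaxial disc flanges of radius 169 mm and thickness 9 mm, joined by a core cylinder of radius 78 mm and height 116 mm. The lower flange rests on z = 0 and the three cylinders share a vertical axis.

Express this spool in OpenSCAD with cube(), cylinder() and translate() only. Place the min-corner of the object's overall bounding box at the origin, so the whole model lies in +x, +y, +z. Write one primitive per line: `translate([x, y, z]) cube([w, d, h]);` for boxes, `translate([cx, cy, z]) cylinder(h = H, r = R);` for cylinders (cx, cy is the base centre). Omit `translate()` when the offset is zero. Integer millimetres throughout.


translate([169, 169, 0]) cylinder(h = 9, r = 169);
translate([169, 169, 9]) cylinder(h = 116, r = 78);
translate([169, 169, 125]) cylinder(h = 9, r = 169);


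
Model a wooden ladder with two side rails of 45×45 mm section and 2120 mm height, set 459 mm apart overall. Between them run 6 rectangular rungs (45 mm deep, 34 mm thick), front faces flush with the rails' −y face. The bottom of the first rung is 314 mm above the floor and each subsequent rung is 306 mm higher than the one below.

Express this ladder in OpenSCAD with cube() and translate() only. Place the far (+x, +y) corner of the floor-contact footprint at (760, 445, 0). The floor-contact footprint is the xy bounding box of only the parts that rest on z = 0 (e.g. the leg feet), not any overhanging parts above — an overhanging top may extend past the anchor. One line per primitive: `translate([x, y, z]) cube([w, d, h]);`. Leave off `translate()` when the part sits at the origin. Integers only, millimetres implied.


translate([301, 400, 0]) cube([45, 45, 2120]);
translate([715, 400, 0]) cube([45, 45, 2120]);
translate([346, 400, 314]) cube([369, 45, 34]);
translate([346, 400, 620]) cube([369, 45, 34]);
translate([346, 400, 926]) cube([369, 45, 34]);
translate([346, 400, 1232]) cube([369, 45, 34]);
translate([346, 400, 1538]) cube([369, 45, 34]);
translate([346, 400, 1844]) cube([369, 45, 34]);


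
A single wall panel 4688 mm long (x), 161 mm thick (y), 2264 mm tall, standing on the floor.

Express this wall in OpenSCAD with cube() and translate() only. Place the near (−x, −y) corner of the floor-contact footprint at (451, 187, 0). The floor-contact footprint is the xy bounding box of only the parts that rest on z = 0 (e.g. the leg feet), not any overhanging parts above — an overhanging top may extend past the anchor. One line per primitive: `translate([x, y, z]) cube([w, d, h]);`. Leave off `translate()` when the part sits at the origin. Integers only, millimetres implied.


translate([451, 187, 0]) cube([4688, 161, 2264]);


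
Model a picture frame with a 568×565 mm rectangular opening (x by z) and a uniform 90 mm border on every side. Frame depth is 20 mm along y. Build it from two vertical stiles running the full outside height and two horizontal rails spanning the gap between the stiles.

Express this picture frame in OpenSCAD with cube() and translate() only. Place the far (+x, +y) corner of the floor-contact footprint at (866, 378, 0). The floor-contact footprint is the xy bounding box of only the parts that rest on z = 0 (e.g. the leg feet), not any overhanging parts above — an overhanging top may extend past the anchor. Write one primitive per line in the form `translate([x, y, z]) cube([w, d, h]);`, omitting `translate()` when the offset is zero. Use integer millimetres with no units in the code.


translate([118, 358, 0]) cube([90, 20, 745]);
translate([776, 358, 0]) cube([90, 20, 745]);
translate([208, 358, 0]) cube([568, 20, 90]);
translate([208, 358, 655]) cube([568, 20, 90]);


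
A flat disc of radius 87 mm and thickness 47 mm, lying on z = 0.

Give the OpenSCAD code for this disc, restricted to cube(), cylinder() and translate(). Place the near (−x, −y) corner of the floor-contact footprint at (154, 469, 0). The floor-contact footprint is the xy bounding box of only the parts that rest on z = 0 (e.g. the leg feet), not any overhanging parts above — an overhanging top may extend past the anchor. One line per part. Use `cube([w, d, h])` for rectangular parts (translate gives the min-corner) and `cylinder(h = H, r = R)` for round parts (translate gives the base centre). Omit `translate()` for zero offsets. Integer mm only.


translate([241, 556, 0]) cylinder(h = 47, r = 87);


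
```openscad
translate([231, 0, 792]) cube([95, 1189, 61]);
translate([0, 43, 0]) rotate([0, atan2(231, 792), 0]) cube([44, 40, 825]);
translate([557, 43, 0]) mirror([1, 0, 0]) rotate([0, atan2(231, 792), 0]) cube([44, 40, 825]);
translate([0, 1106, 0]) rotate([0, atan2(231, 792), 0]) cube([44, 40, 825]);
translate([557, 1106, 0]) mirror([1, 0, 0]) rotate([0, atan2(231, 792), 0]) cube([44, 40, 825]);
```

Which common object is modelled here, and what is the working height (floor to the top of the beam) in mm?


A sawhorse. The overall height is 853 mm.

A beam across two mirrored pairs of raked legs — a sawhorse. The beam's underside is at z = 792 (matching the legs' vertical rise in atan2(231, 792)) and the beam is 61 mm tall, so its top is at 792 + 61 = 853 mm. The raked legs top out at the beam's underside, so that is the highest point.


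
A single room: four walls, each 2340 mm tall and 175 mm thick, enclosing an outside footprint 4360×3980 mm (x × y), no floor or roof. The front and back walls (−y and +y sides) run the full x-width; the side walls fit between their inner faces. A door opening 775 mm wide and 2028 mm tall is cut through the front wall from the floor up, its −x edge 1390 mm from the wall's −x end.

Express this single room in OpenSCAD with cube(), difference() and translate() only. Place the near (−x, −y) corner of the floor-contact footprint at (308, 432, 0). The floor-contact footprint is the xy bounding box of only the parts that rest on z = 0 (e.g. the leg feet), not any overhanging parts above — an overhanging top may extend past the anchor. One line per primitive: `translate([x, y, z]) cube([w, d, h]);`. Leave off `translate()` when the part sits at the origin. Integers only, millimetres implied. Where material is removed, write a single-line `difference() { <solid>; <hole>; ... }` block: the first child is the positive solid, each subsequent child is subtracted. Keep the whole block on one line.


difference() { translate([308, 432, 0]) cube([4360, 175, 2340]); translate([1698, 432, 0]) cube([775, 175, 2028]); }
translate([308, 4237, 0]) cube([4360, 175, 2340]);
translate([308, 607, 0]) cube([175, 3630, 2340]);
translate([4493, 607, 0]) cube([175, 3630, 2340]);


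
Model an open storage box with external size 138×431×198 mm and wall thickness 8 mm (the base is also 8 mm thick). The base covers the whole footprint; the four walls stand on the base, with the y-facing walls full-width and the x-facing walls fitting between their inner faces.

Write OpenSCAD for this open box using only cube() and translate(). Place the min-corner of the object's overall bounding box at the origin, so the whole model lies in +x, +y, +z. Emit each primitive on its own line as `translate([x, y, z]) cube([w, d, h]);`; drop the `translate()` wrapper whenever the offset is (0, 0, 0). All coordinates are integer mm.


cube([138, 431, 8]);
translate([0, 0, 8]) cube([138, 8, 190]);
translate([0, 423, 8]) cube([138, 8, 190]);
translate([0, 8, 8]) cube([8, 415, 190]);
translate([130, 8, 8]) cube([8, 415, 190]);


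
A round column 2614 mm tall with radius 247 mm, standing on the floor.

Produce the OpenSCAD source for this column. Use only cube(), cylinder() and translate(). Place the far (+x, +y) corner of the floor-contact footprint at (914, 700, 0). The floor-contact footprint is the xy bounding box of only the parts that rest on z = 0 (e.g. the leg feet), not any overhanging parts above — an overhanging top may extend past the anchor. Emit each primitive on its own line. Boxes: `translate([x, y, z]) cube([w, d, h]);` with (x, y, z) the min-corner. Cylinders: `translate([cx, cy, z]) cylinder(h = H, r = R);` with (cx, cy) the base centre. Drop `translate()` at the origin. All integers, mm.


translate([667, 453, 0]) cylinder(h = 2614, r = 247);


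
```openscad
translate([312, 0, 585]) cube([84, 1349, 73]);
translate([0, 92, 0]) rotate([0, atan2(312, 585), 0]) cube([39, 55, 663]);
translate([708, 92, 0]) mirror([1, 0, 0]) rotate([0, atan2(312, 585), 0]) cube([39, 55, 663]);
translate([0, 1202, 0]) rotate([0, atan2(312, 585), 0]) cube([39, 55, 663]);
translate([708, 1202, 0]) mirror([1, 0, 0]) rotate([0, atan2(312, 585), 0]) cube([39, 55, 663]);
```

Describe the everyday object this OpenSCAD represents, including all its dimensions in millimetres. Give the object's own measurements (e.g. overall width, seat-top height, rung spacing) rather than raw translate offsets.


A sawhorse. A 84×1349×73 mm beam (x, y, z) sits on two A-frame leg pairs. Each pair is two raked legs of 39×55 mm section (55 mm along y) splaying symmetrically in x. Each leg rises 585 mm vertically over 312 mm of horizontal reach and is 663 mm long along its own axis. Every leg's outer bottom edge rests on the floor and its outer top edge meets a bottom edge of the beam — the left legs (tilting toward +x) meet the beam's −x bottom edge, the right legs (their mirror images, tilting toward −x) meet its +x bottom edge — so the leg tops tuck under the beam, the beam's underside is 585 mm above the floor, and the feet are 708 mm apart outside-to-outside with the beam centred between them. The two leg pairs are set in 92 mm from either end of the beam.


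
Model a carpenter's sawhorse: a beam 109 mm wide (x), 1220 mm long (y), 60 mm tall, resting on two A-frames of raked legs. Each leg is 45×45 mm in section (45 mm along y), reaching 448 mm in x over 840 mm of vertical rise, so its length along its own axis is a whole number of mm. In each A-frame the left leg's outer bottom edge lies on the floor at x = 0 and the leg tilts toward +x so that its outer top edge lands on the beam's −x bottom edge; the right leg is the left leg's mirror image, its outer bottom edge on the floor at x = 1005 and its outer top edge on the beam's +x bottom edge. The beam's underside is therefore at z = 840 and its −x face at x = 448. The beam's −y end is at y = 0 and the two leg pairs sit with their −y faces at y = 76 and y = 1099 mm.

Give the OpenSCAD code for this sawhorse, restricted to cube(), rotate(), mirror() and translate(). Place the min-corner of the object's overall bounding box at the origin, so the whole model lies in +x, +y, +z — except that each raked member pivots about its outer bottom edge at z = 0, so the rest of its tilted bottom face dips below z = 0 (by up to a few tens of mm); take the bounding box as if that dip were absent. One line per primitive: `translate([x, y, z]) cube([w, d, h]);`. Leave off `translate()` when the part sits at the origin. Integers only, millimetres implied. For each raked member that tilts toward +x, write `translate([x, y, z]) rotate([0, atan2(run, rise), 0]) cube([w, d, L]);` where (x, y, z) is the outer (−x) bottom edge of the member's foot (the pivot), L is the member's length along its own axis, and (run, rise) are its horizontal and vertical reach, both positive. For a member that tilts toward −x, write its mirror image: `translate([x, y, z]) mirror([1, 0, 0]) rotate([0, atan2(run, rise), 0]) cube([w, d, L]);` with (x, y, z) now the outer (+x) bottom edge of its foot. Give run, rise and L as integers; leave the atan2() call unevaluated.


translate([448, 0, 840]) cube([109, 1220, 60]);
translate([0, 76, 0]) rotate([0, atan2(448, 840), 0]) cube([45, 45, 952]);
translate([1005, 76, 0]) mirror([1, 0, 0]) rotate([0, atan2(448, 840), 0]) cube([45, 45, 952]);
translate([0, 1099, 0]) rotate([0, atan2(448, 840), 0]) cube([45, 45, 952]);
translate([1005, 1099, 0]) mirror([1, 0, 0]) rotate([0, atan2(448, 840), 0]) cube([45, 45, 952]);


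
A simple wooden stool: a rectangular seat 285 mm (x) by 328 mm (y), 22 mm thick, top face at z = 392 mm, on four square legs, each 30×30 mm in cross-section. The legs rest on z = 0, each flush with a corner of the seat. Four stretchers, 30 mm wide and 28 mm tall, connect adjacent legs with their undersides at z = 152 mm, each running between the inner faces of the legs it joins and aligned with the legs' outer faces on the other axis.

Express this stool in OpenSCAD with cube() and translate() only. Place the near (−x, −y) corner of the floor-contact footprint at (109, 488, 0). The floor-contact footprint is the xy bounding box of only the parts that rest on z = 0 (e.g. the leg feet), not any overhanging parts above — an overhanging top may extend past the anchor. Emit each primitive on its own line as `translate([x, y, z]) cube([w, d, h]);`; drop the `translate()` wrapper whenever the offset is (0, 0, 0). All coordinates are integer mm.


translate([109, 488, 370]) cube([285, 328, 22]);
translate([109, 488, 0]) cube([30, 30, 370]);
translate([364, 488, 0]) cube([30, 30, 370]);
translate([109, 786, 0]) cube([30, 30, 370]);
translate([364, 786, 0]) cube([30, 30, 370]);
translate([139, 488, 152]) cube([225, 30, 28]);
translate([139, 786, 152]) cube([225, 30, 28]);
translate([109, 518, 152]) cube([30, 268, 28]);
translate([364, 518, 152]) cube([30, 268, 28]);


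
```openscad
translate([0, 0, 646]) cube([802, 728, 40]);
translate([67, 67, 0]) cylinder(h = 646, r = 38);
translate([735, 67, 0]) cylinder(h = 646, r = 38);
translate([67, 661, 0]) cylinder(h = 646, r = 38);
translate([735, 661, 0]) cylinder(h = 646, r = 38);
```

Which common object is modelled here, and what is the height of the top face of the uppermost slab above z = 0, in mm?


A table. The table height is 686 mm.

A 802×728×40 slab sits at z = 646 on four Ø76 mm round legs — a table. The top surface is at 646 + 40 = 686 mm.


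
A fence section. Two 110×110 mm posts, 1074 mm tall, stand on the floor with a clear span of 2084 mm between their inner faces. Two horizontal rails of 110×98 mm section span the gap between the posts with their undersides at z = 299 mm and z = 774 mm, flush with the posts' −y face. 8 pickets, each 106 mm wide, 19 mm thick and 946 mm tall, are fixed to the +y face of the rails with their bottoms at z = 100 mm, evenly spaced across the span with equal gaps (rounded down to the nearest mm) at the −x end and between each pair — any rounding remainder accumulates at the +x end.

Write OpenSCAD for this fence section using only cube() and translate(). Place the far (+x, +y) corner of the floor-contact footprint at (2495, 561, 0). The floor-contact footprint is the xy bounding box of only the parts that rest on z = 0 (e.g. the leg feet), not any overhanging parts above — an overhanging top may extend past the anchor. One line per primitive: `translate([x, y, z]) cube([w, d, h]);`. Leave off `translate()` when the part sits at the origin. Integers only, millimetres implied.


translate([191, 451, 0]) cube([110, 110, 1074]);
translate([2385, 451, 0]) cube([110, 110, 1074]);
translate([301, 451, 299]) cube([2084, 110, 98]);
translate([301, 451, 774]) cube([2084, 110, 98]);
translate([438, 561, 100]) cube([106, 19, 946]);
translate([681, 561, 100]) cube([106, 19, 946]);
translate([924, 561, 100]) cube([106, 19, 946]);
translate([1167, 561, 100]) cube([106, 19, 946]);
translate([1410, 561, 100]) cube([106, 19, 946]);
translate([1653, 561, 100]) cube([106, 19, 946]);
translate([1896, 561, 100]) cube([106, 19, 946]);
translate([2139, 561, 100]) cube([106, 19, 946]);


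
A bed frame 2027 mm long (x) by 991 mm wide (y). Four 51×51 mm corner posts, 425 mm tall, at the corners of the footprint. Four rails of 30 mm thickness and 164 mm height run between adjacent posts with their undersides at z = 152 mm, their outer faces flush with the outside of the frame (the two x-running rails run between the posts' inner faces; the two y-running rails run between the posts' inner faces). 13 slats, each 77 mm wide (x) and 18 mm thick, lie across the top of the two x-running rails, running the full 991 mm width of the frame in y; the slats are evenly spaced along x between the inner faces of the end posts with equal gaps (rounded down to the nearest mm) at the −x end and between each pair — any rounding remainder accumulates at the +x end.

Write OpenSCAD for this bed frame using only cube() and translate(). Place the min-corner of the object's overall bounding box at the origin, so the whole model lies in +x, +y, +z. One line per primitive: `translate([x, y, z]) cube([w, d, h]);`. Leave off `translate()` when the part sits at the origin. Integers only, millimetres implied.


cube([51, 51, 425]);
translate([0, 940, 0]) cube([51, 51, 425]);
translate([1976, 0, 0]) cube([51, 51, 425]);
translate([1976, 940, 0]) cube([51, 51, 425]);
translate([51, 0, 152]) cube([1925, 30, 164]);
translate([51, 961, 152]) cube([1925, 30, 164]);
translate([0, 51, 152]) cube([30, 889, 164]);
translate([1997, 51, 152]) cube([30, 889, 164]);
translate([117, 0, 316]) cube([77, 991, 18]);
translate([260, 0, 316]) cube([77, 991, 18]);
translate([403, 0, 316]) cube([77, 991, 18]);
translate([546, 0, 316]) cube([77, 991, 18]);
translate([689, 0, 316]) cube([77, 991, 18]);
translate([832, 0, 316]) cube([77, 991, 18]);
translate([975, 0, 316]) cube([77, 991, 18]);
translate([1118, 0, 316]) cube([77, 991, 18]);
translate([1261, 0, 316]) cube([77, 991, 18]);
translate([1404, 0, 316]) cube([77, 991, 18]);
translate([1547, 0, 316]) cube([77, 991, 18]);
translate([1690, 0, 316]) cube([77, 991, 18]);
translate([1833, 0, 316]) cube([77, 991, 18]);


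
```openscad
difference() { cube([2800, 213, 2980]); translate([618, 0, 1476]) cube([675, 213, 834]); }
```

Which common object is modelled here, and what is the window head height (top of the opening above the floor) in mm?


A wall with a window opening. The window head height is 2310 mm.

A wall with a rectangular opening subtracted — a window. Sill at z = 1476, opening 834 mm tall, so the head is at 1476 + 834 = 2310 mm.


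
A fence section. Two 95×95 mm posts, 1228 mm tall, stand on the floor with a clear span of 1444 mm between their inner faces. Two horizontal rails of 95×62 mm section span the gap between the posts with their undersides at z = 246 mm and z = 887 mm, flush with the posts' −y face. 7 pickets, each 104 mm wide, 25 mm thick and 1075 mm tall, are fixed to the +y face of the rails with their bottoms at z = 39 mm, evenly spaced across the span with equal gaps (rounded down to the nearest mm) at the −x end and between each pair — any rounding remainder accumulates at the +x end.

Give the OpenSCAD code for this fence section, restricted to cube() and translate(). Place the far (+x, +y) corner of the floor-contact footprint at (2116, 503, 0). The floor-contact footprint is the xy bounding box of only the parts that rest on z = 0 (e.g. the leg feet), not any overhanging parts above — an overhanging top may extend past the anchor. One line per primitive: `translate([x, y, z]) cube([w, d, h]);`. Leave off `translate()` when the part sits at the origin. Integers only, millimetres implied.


translate([482, 408, 0]) cube([95, 95, 1228]);
translate([2021, 408, 0]) cube([95, 95, 1228]);
translate([577, 408, 246]) cube([1444, 95, 62]);
translate([577, 408, 887]) cube([1444, 95, 62]);
translate([666, 503, 39]) cube([104, 25, 1075]);
translate([859, 503, 39]) cube([104, 25, 1075]);
translate([1052, 503, 39]) cube([104, 25, 1075]);
translate([1245, 503, 39]) cube([104, 25, 1075]);
translate([1438, 503, 39]) cube([104, 25, 1075]);
translate([1631, 503, 39]) cube([104, 25, 1075]);
translate([1824, 503, 39]) cube([104, 25, 1075]);


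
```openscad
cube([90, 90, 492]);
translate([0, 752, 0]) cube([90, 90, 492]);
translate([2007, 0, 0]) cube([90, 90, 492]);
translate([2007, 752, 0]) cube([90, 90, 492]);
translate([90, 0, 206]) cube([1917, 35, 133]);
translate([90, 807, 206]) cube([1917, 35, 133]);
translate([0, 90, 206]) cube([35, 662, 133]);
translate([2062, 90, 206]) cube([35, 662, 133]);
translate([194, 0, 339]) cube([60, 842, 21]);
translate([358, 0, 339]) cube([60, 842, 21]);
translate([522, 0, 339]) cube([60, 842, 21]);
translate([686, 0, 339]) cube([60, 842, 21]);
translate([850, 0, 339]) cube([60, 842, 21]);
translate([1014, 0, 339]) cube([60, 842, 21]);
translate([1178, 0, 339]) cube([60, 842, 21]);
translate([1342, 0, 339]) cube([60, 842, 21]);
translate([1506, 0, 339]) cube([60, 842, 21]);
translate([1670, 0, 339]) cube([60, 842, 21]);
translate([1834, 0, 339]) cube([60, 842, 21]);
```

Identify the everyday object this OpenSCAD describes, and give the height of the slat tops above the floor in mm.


A bed frame. The slat-top height is 360 mm.

Four posts, four rails, and a row of slats — a bed frame. Slats sit on the rails at z = 206 + 133 = 339; with slat thickness 21, the top is 360 mm.


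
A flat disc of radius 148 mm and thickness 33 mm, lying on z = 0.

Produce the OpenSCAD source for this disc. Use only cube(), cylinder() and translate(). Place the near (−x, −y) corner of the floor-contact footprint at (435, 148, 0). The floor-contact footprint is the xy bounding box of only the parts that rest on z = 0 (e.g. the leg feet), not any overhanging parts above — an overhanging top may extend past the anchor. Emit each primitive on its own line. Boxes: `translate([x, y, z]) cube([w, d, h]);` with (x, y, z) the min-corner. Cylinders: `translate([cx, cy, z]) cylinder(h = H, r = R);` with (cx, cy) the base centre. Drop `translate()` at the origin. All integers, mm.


translate([583, 296, 0]) cylinder(h = 33, r = 148);


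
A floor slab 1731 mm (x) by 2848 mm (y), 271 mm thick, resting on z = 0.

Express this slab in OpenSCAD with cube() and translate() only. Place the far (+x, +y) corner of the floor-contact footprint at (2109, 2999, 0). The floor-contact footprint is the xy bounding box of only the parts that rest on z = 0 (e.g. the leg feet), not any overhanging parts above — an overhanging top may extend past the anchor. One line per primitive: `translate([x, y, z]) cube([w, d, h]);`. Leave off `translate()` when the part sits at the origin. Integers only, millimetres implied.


translate([378, 151, 0]) cube([1731, 2848, 271]);


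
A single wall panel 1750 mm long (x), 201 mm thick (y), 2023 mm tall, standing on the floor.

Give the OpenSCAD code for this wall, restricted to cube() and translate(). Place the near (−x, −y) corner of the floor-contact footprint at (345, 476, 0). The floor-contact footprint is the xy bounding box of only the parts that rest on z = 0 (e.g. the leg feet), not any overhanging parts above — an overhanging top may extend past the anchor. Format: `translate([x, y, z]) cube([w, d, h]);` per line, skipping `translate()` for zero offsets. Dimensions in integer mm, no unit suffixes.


translate([345, 476, 0]) cube([1750, 201, 2023]);


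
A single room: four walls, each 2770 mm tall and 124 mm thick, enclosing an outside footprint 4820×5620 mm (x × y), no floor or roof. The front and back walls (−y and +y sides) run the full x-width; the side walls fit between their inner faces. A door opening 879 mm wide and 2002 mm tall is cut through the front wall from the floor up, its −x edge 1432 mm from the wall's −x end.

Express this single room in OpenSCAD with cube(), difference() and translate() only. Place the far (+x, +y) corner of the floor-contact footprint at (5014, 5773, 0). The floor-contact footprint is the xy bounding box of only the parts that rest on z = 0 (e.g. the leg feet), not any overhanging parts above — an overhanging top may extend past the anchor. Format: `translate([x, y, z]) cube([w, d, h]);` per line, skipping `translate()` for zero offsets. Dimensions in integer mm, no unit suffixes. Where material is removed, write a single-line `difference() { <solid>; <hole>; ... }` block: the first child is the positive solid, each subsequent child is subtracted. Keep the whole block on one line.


difference() { translate([194, 153, 0]) cube([4820, 124, 2770]); translate([1626, 153, 0]) cube([879, 124, 2002]); }
translate([194, 5649, 0]) cube([4820, 124, 2770]);
translate([194, 277, 0]) cube([124, 5372, 2770]);
translate([4890, 277, 0]) cube([124, 5372, 2770]);


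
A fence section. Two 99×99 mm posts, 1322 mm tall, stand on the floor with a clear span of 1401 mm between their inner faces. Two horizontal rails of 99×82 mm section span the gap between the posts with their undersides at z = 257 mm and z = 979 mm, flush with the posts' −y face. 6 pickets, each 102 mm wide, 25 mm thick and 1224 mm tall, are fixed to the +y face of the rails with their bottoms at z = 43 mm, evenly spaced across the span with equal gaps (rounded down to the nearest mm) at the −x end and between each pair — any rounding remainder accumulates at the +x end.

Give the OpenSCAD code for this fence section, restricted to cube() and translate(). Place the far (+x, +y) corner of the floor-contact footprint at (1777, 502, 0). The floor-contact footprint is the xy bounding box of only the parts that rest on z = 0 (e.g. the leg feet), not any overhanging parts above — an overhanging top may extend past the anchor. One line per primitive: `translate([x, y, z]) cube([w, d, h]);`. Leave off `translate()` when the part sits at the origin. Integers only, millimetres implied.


translate([178, 403, 0]) cube([99, 99, 1322]);
translate([1678, 403, 0]) cube([99, 99, 1322]);
translate([277, 403, 257]) cube([1401, 99, 82]);
translate([277, 403, 979]) cube([1401, 99, 82]);
translate([389, 502, 43]) cube([102, 25, 1224]);
translate([603, 502, 43]) cube([102, 25, 1224]);
translate([817, 502, 43]) cube([102, 25, 1224]);
translate([1031, 502, 43]) cube([102, 25, 1224]);
translate([1245, 502, 43]) cube([102, 25, 1224]);
translate([1459, 502, 43]) cube([102, 25, 1224]);


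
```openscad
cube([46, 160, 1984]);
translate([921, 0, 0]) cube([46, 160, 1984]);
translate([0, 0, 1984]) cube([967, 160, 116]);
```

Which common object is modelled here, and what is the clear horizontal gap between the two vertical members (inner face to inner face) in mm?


A door frame. The clear opening width is 875 mm.

Two 1984 mm tall posts with a header on top — a door frame. The left jamb is 46 mm wide at x = 0; the right jamb starts at x = 921. The clear opening is 921 − 46 = 875 mm.


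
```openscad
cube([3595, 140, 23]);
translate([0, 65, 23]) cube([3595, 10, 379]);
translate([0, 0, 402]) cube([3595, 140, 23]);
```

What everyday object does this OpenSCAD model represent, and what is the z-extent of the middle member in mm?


An I-beam. The web height is 379 mm.

Two wide flanges with a thin centred web — an I-beam. Overall 425 mm minus two 23 mm flanges gives a web of 425 − 2·23 = 379 mm.


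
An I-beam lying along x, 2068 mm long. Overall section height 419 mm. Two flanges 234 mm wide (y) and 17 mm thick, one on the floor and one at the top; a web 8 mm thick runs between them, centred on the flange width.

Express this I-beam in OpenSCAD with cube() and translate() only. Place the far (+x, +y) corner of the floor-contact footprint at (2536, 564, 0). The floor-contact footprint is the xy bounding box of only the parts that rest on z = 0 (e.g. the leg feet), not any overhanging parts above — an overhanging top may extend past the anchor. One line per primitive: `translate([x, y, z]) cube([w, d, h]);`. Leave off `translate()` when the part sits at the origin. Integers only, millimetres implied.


translate([468, 330, 0]) cube([2068, 234, 17]);
translate([468, 443, 17]) cube([2068, 8, 385]);
translate([468, 330, 402]) cube([2068, 234, 17]);


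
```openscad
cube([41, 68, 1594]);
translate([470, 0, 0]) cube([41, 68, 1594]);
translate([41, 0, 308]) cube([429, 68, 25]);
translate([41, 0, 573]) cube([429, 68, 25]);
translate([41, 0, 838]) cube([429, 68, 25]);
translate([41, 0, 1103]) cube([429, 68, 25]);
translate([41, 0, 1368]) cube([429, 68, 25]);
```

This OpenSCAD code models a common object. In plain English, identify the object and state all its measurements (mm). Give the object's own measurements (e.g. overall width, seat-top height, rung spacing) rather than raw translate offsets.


A straight ladder. Two 41×68 mm vertical rails, 1594 mm tall, stand 511 mm apart (outside-to-outside) with their front faces coplanar on the −y side. 5 rungs, each 68 mm deep and 25 mm tall, span between the inner faces of the rails, front faces flush with the rails. The lowest rung's underside is at z = 308 mm and rungs are spaced 265 mm apart (underside to underside).


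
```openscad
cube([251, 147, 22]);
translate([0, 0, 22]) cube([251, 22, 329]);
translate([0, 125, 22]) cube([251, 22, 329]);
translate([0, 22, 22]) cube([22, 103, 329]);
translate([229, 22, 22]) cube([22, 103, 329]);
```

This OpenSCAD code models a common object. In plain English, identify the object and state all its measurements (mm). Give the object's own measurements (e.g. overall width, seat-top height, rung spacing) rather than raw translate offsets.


An open-topped rectangular box: outside dimensions 251×147×351 mm, with a uniform wall and base thickness of 22 mm. The base is a full 251×147 slab on the floor; four walls sit on top of the base. The front and back walls (the −y and +y sides) span the full width; the two side walls fit between them.


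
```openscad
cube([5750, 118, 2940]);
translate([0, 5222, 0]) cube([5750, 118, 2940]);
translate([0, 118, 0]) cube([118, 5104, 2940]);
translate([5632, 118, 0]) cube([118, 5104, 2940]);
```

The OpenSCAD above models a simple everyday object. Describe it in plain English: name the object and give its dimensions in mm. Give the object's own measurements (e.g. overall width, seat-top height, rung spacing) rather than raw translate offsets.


The wall frame of a small rectangular building: four walls, each 2940 mm tall and 118 mm thick, enclosing a footprint 5750 mm (x) by 5340 mm (y) outside-to-outside, with no floor or roof. The front and back walls (the −y and +y sides) span the full width; the two side walls fit between them.


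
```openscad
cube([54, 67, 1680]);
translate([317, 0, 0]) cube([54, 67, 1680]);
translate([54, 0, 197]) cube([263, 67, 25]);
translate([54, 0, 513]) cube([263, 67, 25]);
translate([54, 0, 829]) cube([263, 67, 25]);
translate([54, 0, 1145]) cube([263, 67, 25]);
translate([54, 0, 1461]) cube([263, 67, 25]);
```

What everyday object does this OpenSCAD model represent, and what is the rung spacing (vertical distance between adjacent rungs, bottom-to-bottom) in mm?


A ladder. The rung spacing is 316 mm.

Two tall 54×67 posts with 5 short bars between them — a ladder. Adjacent rungs sit at z = 197 and z = 513, so the spacing is 513 − 197 = 316 mm.


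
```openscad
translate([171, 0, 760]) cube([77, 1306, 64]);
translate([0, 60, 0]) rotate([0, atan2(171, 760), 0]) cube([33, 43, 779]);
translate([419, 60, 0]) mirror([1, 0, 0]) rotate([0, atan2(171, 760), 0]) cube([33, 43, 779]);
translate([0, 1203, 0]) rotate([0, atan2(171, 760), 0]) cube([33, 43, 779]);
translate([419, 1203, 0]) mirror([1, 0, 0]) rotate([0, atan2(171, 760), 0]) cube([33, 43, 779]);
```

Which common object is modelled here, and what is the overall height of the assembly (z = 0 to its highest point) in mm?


A sawhorse. The overall height is 824 mm.

A beam across two mirrored pairs of raked legs — a sawhorse. The beam's underside is at z = 760 (matching the legs' vertical rise in atan2(171, 760)) and the beam is 64 mm tall, so its top is at 760 + 64 = 824 mm. The raked legs top out at the beam's underside, so that is the highest point.
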